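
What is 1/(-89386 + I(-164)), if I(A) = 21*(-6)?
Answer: -1/89512 ≈ -1.1172e-5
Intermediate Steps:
I(A) = -126
1/(-89386 + I(-164)) = 1/(-89386 - 126) = 1/(-89512) = -1/89512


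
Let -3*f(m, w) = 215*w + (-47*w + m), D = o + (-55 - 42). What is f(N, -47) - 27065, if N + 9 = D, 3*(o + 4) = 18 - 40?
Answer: -219545/9 ≈ -24394.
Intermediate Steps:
o = -34/3 (o = -4 + (18 - 40)/3 = -4 + (1/3)*(-22) = -4 - 22/3 = -34/3 ≈ -11.333)
D = -325/3 (D = -34/3 + (-55 - 42) = -34/3 - 97 = -325/3 ≈ -108.33)
N = -352/3 (N = -9 - 325/3 = -352/3 ≈ -117.33)
f(m, w) = -56*w - m/3 (f(m, w) = -(215*w + (-47*w + m))/3 = -(215*w + (m - 47*w))/3 = -(m + 168*w)/3 = -56*w - m/3)
f(N, -47) - 27065 = (-56*(-47) - 1/3*(-352/3)) - 27065 = (2632 + 352/9) - 27065 = 24040/9 - 27065 = -219545/9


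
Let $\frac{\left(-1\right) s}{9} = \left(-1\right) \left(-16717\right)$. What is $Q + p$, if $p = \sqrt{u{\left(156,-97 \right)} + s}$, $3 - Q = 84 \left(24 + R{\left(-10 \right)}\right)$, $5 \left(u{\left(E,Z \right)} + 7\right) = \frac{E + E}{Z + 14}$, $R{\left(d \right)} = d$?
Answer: $-1173 + \frac{2 i \sqrt{6478275745}}{415} \approx -1173.0 + 387.89 i$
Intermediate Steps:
$s = -150453$ ($s = - 9 \left(\left(-1\right) \left(-16717\right)\right) = \left(-9\right) 16717 = -150453$)
$u{\left(E,Z \right)} = -7 + \frac{2 E}{5 \left(14 + Z\right)}$ ($u{\left(E,Z \right)} = -7 + \frac{\left(E + E\right) \frac{1}{Z + 14}}{5} = -7 + \frac{2 E \frac{1}{14 + Z}}{5} = -7 + \frac{2 E}{5 \left(14 + Z\right)}$)
$Q = -1173$ ($Q = 3 - 84 \left(24 - 10\right) = 3 - 84 \cdot 14 = 3 - 1176 = -1173$)
$p = \frac{2 i \sqrt{6478275745}}{415}$ ($p = \sqrt{\frac{-490 - -3395 + 2 \cdot 156}{5 \left(14 - 97\right)} - 150453} = \sqrt{\frac{-490 + 3395 + 312}{5 \left(-83\right)} - 150453} = \sqrt{\frac{1}{5} \left(- \frac{1}{83}\right) 3217 - 150453} = \sqrt{- \frac{3217}{415} - 150453} = \sqrt{- \frac{62441212}{415}} = \frac{2 i \sqrt{6478275745}}{415} \approx 387.89 i$)
$Q + p = -1173 + \frac{2 i \sqrt{6478275745}}{415}$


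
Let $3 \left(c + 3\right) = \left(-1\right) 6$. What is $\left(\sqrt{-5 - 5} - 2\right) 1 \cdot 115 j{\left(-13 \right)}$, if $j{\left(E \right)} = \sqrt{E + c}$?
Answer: $- 690 \sqrt{5} - 690 i \sqrt{2} \approx -1542.9 - 975.81 i$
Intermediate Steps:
$c = -5$ ($c = -3 + \frac{\left(-1\right) 6}{3} = -3 + \frac{1}{3} \left(-6\right) = -3 - 2 = -5$)
$j{\left(E \right)} = \sqrt{-5 + E}$ ($j{\left(E \right)} = \sqrt{E - 5} = \sqrt{-5 + E}$)
$\left(\sqrt{-5 - 5} - 2\right) 1 \cdot 115 j{\left(-13 \right)} = \left(\sqrt{-5 - 5} - 2\right) 1 \cdot 115 \sqrt{-5 - 13} = \left(\sqrt{-10} - 2\right) 1 \cdot 115 \sqrt{-18} = \left(i \sqrt{10} - 2\right) 1 \cdot 115 \cdot 3 i \sqrt{2} = \left(-2 + i \sqrt{10}\right) 1 \cdot 115 \cdot 3 i \sqrt{2} = \left(-2 + i \sqrt{10}\right) 115 \cdot 3 i \sqrt{2} = \left(-230 + 115 i \sqrt{10}\right) 3 i \sqrt{2} = 3 i \sqrt{2} \left(-230 + 115 i \sqrt{10}\right)$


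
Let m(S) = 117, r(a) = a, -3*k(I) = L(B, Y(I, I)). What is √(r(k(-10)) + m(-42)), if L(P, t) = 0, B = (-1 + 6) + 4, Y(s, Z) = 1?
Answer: 3*√13 ≈ 10.817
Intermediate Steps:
B = 9 (B = 5 + 4 = 9)
k(I) = 0 (k(I) = -⅓*0 = 0)
√(r(k(-10)) + m(-42)) = √(0 + 117) = √117 = 3*√13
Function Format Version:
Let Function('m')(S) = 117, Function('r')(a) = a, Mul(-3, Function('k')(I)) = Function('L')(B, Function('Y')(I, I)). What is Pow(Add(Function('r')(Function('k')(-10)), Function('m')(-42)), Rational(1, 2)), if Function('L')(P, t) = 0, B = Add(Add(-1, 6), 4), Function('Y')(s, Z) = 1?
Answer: Mul(3, Pow(13, Rational(1, 2))) ≈ 10.817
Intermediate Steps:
B = 9 (B = Add(5, 4) = 9)
Function('k')(I) = 0 (Function('k')(I) = Mul(Rational(-1, 3), 0) = 0)
Pow(Add(Function('r')(Function('k')(-10)), Function('m')(-42)), Rational(1, 2)) = Pow(Add(0, 117), Rational(1, 2)) = Pow(117, Rational(1, 2)) = Mul(3, Pow(13, Rational(1, 2)))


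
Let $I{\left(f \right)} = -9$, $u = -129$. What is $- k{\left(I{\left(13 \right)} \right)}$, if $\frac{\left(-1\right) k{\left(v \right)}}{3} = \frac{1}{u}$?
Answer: $- \frac{1}{43} \approx -0.023256$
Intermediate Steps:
$k{\left(v \right)} = \frac{1}{43}$ ($k{\left(v \right)} = - \frac{3}{-129} = \left(-3\right) \left(- \frac{1}{129}\right) = \frac{1}{43}$)
$- k{\left(I{\left(13 \right)} \right)} = \left(-1\right) \frac{1}{43} = - \frac{1}{43}$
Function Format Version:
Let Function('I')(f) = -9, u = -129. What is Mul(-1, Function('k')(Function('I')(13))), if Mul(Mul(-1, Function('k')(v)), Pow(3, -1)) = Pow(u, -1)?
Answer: Rational(-1, 43) ≈ -0.023256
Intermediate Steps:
Function('k')(v) = Rational(1, 43) (Function('k')(v) = Mul(-3, Pow(-129, -1)) = Mul(-3, Rational(-1, 129)) = Rational(1, 43))
Mul(-1, Function('k')(Function('I')(13))) = Mul(-1, Rational(1, 43)) = Rational(-1, 43)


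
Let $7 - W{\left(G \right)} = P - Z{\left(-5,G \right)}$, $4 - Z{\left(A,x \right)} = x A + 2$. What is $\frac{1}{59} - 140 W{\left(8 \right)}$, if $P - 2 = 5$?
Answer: $- \frac{346919}{59} \approx -5880.0$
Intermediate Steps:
$P = 7$ ($P = 2 + 5 = 7$)
$Z{\left(A,x \right)} = 2 - A x$ ($Z{\left(A,x \right)} = 4 - \left(x A + 2\right) = 4 - \left(A x + 2\right) = 4 - \left(2 + A x\right) = 2 - A x$)
$W{\left(G \right)} = 2 + 5 G$ ($W{\left(G \right)} = 7 - \left(7 - \left(2 - - 5 G\right)\right) = 7 - \left(7 - \left(2 + 5 G\right)\right) = 7 - \left(5 - 5 G\right) = 7 + \left(-5 + 5 G\right) = 2 + 5 G$)
$\frac{1}{59} - 140 W{\left(8 \right)} = \frac{1}{59} - 140 \left(2 + 5 \cdot 8\right) = \frac{1}{59} - 140 \left(2 + 40\right) = \frac{1}{59} - 5880 = - \frac{346919}{59}$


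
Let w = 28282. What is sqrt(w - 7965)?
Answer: sqrt(20317) ≈ 142.54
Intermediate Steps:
sqrt(w - 7965) = sqrt(28282 - 7965) = sqrt(20317)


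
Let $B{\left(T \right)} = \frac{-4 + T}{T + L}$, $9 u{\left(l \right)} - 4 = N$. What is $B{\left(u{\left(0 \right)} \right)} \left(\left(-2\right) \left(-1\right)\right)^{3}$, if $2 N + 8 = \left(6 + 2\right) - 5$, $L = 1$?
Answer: $- \frac{184}{7} \approx -26.286$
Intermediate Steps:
$N = - \frac{5}{2}$ ($N = -4 + \frac{\left(6 + 2\right) - 5}{2} = -4 + \frac{8 - 5}{2} = -4 + \frac{1}{2} \cdot 3 = -4 + \frac{3}{2} = - \frac{5}{2} \approx -2.5$)
$u{\left(l \right)} = \frac{1}{6}$ ($u{\left(l \right)} = \frac{4}{9} + \frac{1}{9} \left(- \frac{5}{2}\right) = \frac{4}{9} - \frac{5}{18} = \frac{1}{6}$)
$B{\left(T \right)} = \frac{-4 + T}{1 + T}$ ($B{\left(T \right)} = \frac{-4 + T}{T + 1} = \frac{-4 + T}{1 + T}$)
$B{\left(u{\left(0 \right)} \right)} \left(\left(-2\right) \left(-1\right)\right)^{3} = \frac{-4 + \frac{1}{6}}{1 + \frac{1}{6}} \left(\left(-2\right) \left(-1\right)\right)^{3} = \frac{1}{\frac{7}{6}} \left(- \frac{23}{6}\right) 2^{3} = \frac{6}{7} \left(- \frac{23}{6}\right) 8 = \left(- \frac{23}{7}\right) 8 = - \frac{184}{7}$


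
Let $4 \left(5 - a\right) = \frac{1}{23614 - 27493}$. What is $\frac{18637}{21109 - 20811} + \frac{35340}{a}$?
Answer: $\frac{164849838217}{23119138} \approx 7130.4$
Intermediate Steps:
$a = \frac{77581}{15516}$ ($a = 5 - \frac{1}{4 \left(23614 - 27493\right)} = 5 - \frac{1}{4 \left(-3879\right)} = 5 - - \frac{1}{15516} = 5 + \frac{1}{15516} = \frac{77581}{15516} \approx 5.0001$)
$\frac{18637}{21109 - 20811} + \frac{35340}{a} = \frac{18637}{21109 - 20811} + \frac{35340}{\frac{77581}{15516}} = \frac{18637}{21109 - 20811} + 35340 \cdot \frac{15516}{77581} = \frac{18637}{298} + \frac{548335440}{77581} = \frac{164849838217}{23119138}$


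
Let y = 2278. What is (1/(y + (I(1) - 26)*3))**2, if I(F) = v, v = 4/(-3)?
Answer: 1/4822416 ≈ 2.0737e-7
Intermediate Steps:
v = -4/3 (v = 4*(-1/3) = -4/3 ≈ -1.3333)
I(F) = -4/3
(1/(y + (I(1) - 26)*3))**2 = (1/(2278 + (-4/3 - 26)*3))**2 = (1/(2278 - 82/3*3))**2 = (1/(2278 - 82))**2 = (1/2196)**2 = 1/4822416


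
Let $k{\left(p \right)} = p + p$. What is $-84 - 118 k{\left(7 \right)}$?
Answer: $-1736$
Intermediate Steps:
$k{\left(p \right)} = 2 p$
$-84 - 118 k{\left(7 \right)} = -84 - 118 \cdot 2 \cdot 7 = -84 - 1652 = -1736$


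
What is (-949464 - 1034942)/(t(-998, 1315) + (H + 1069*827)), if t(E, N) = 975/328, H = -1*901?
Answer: -650885168/289678111 ≈ -2.2469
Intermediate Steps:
H = -901
t(E, N) = 975/328 (t(E, N) = 975*(1/328) = 975/328)
(-949464 - 1034942)/(t(-998, 1315) + (H + 1069*827)) = (-949464 - 1034942)/(975/328 + (-901 + 1069*827)) = -1984406/(975/328 + (-901 + 884063)) = -1984406/(975/328 + 883162) = -1984406/289678111/328 = -1984406*328/289678111 = -650885168/289678111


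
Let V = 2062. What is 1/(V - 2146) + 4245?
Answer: 356579/84 ≈ 4245.0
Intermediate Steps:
1/(V - 2146) + 4245 = 1/(2062 - 2146) + 4245 = 1/(-84) + 4245 = -1/84 + 4245 = 356579/84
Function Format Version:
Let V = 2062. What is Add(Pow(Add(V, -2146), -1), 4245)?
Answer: Rational(356579, 84) ≈ 4245.0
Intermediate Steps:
Add(Pow(Add(V, -2146), -1), 4245) = Add(Pow(Add(2062, -2146), -1), 4245) = Add(Pow(-84, -1), 4245) = Add(Rational(-1, 84), 4245) = Rational(356579, 84)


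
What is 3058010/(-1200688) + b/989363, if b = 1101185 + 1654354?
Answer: 141530331601/593958140872 ≈ 0.23828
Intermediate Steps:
b = 2755539
3058010/(-1200688) + b/989363 = 3058010/(-1200688) + 2755539/989363 = 3058010*(-1/1200688) + 2755539*(1/989363) = -1529005/600344 + 2755539/989363 = 141530331601/593958140872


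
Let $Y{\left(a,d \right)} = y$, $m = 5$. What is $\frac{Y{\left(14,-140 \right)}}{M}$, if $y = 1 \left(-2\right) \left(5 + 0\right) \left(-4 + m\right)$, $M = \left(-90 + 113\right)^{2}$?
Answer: $- \frac{10}{529} \approx -0.018904$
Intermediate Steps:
$M = 529$ ($M = 23^{2} = 529$)
$y = -10$ ($y = 1 \left(-2\right) \left(5 + 0\right) \left(-4 + 5\right) = - 2 \cdot 5 \cdot 1 = \left(-2\right) 5 = -10$)
$Y{\left(a,d \right)} = -10$
$\frac{Y{\left(14,-140 \right)}}{M} = - \frac{10}{529}$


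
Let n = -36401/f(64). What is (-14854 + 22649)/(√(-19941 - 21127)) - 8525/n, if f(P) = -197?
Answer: -1679425/36401 - 7795*I*√10267/20534 ≈ -46.137 - 38.465*I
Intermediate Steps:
n = 36401/197 (n = -36401/(-197) = -36401*(-1/197) = 36401/197 ≈ 184.78)
(-14854 + 22649)/(√(-19941 - 21127)) - 8525/n = (-14854 + 22649)/(√(-19941 - 21127)) - 8525/36401/197 = 7795/(√(-41068)) - 8525*197/36401 = 7795/((2*I*√10267)) - 1679425/36401 = 7795*(-I*√10267/20534) - 1679425/36401 = -7795*I*√10267/20534 - 1679425/36401 = -1679425/36401 - 7795*I*√10267/20534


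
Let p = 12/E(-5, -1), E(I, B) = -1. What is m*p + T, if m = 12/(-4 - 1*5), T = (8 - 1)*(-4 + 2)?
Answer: 2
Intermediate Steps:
T = -14 (T = 7*(-2) = -14)
m = -4/3 (m = 12/(-4 - 5) = 12/(-9) = 12*(-1/9) = -4/3 ≈ -1.3333)
p = -12 (p = 12/(-1) = 12*(-1) = -12)
m*p + T = -4/3*(-12) - 14 = 16 - 14 = 2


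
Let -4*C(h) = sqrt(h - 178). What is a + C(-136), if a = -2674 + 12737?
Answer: 10063 - I*sqrt(314)/4 ≈ 10063.0 - 4.43*I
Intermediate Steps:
C(h) = -sqrt(-178 + h)/4 (C(h) = -sqrt(h - 178)/4 = -sqrt(-178 + h)/4)
a = 10063
a + C(-136) = 10063 - sqrt(-178 - 136)/4 = 10063 - I*sqrt(314)/4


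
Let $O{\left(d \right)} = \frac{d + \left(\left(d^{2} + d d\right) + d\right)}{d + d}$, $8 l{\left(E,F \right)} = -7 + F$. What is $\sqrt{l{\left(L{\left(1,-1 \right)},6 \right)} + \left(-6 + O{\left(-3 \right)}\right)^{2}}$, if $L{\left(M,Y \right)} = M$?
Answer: $\frac{\sqrt{1022}}{4} \approx 7.9922$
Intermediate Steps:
$l{\left(E,F \right)} = - \frac{7}{8} + \frac{F}{8}$ ($l{\left(E,F \right)} = \frac{-7 + F}{8} = - \frac{7}{8} + \frac{F}{8}$)
$O{\left(d \right)} = \frac{2 d + 2 d^{2}}{2 d}$ ($O{\left(d \right)} = \frac{d + \left(\left(d^{2} + d^{2}\right) + d\right)}{2 d} = \left(d + \left(2 d^{2} + d\right)\right) \frac{1}{2 d} = \left(d + \left(d + 2 d^{2}\right)\right) \frac{1}{2 d} = \left(2 d + 2 d^{2}\right) \frac{1}{2 d} = \frac{2 d + 2 d^{2}}{2 d}$)
$\sqrt{l{\left(L{\left(1,-1 \right)},6 \right)} + \left(-6 + O{\left(-3 \right)}\right)^{2}} = \sqrt{\left(- \frac{7}{8} + \frac{1}{8} \cdot 6\right) + \left(-6 + \left(1 - 3\right)\right)^{2}} = \sqrt{\left(- \frac{7}{8} + \frac{3}{4}\right) + \left(-6 - 2\right)^{2}} = \sqrt{- \frac{1}{8} + \left(-8\right)^{2}} = \sqrt{- \frac{1}{8} + 64} = \sqrt{\frac{511}{8}} = \frac{\sqrt{1022}}{4}$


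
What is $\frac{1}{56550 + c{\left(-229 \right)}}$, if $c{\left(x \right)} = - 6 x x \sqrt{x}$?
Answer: $\frac{9425}{3779113336644} + \frac{52441 i \sqrt{229}}{3779113336644} \approx 2.494 \cdot 10^{-9} + 2.0999 \cdot 10^{-7} i$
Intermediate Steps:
$c{\left(x \right)} = - 6 x^{\frac{5}{2}}$ ($c{\left(x \right)} = - 6 x^{2} \sqrt{x} = - 6 x^{\frac{5}{2}}$)
$\frac{1}{56550 + c{\left(-229 \right)}} = \frac{1}{56550 - 6 \left(-229\right)^{\frac{5}{2}}} = \frac{1}{56550 - 6 \cdot 52441 i \sqrt{229}} = \frac{1}{56550 - 314646 i \sqrt{229}}$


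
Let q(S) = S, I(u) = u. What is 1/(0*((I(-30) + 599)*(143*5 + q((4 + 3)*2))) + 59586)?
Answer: 1/59586 ≈ 1.6782e-5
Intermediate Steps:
1/(0*((I(-30) + 599)*(143*5 + q((4 + 3)*2))) + 59586) = 1/(0*((-30 + 599)*(143*5 + (4 + 3)*2)) + 59586) = 1/(0*(569*(715 + 7*2)) + 59586) = 1/(0*(569*(715 + 14)) + 59586) = 1/(0*(569*729) + 59586) = 1/(0*414801 + 59586) = 1/(0 + 59586) = 1/59586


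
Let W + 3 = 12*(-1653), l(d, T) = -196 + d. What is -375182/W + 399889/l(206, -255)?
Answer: 7937149691/198390 ≈ 40008.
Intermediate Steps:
W = -19839 (W = -3 + 12*(-1653) = -3 - 19836 = -19839)
-375182/W + 399889/l(206, -255) = -375182/(-19839) + 399889/(-196 + 206) = -375182*(-1/19839) + 399889/10 = 375182/19839 + 399889*(⅒) = 375182/19839 + 399889/10 = 7937149691/198390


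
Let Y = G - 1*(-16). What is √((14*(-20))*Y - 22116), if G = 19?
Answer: 2*I*√7979 ≈ 178.65*I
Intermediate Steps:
Y = 35 (Y = 19 - 1*(-16) = 19 + 16 = 35)
√((14*(-20))*Y - 22116) = √((14*(-20))*35 - 22116) = √(-280*35 - 22116) = √(-9800 - 22116) = √(-31916) = 2*I*√7979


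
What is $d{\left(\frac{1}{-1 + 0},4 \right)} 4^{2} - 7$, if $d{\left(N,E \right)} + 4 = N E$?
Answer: $-135$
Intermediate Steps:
$d{\left(N,E \right)} = -4 + E N$ ($d{\left(N,E \right)} = -4 + N E = -4 + E N$)
$d{\left(\frac{1}{-1 + 0},4 \right)} 4^{2} - 7 = \left(-4 + \frac{4}{-1 + 0}\right) 4^{2} - 7 = \left(-4 + \frac{4}{-1}\right) 16 - 7 = \left(-4 + 4 \left(-1\right)\right) 16 - 7 = \left(-4 - 4\right) 16 - 7 = \left(-8\right) 16 - 7 = -128 - 7 = -135$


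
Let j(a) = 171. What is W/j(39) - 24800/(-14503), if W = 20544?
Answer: 100730144/826671 ≈ 121.85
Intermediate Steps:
W/j(39) - 24800/(-14503) = 20544/171 - 24800/(-14503) = 20544*(1/171) - 24800*(-1/14503) = 6848/57 + 24800/14503 = 100730144/826671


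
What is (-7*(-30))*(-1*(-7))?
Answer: 1470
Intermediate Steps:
(-7*(-30))*(-1*(-7)) = 210*7 = 1470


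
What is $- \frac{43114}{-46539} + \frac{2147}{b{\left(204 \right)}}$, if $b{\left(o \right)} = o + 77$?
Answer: $\frac{112034267}{13077459} \approx 8.567$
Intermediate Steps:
$b{\left(o \right)} = 77 + o$
$- \frac{43114}{-46539} + \frac{2147}{b{\left(204 \right)}} = - \frac{43114}{-46539} + \frac{2147}{77 + 204} = \left(-43114\right) \left(- \frac{1}{46539}\right) + \frac{2147}{281} = \frac{43114}{46539} + 2147 \cdot \frac{1}{281} = \frac{43114}{46539} + \frac{2147}{281} = \frac{112034267}{13077459}$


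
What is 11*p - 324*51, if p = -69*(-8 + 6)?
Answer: -15006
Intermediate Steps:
p = 138 (p = -69*(-2) = 138)
11*p - 324*51 = 11*138 - 324*51 = 1518 - 1*16524 = 1518 - 16524 = -15006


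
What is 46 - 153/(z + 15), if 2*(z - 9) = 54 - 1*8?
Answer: 2009/47 ≈ 42.745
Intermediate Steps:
z = 32 (z = 9 + (54 - 1*8)/2 = 9 + (54 - 8)/2 = 9 + (½)*46 = 9 + 23 = 32)
46 - 153/(z + 15) = 46 - 153/(32 + 15) = 46 - 153/47 = 2009/47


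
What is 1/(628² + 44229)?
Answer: 1/438613 ≈ 2.2799e-6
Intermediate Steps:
1/(628² + 44229) = 1/(394384 + 44229) = 1/438613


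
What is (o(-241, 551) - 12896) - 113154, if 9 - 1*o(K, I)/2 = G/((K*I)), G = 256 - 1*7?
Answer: -16735914814/132791 ≈ -1.2603e+5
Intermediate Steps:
G = 249 (G = 256 - 7 = 249)
o(K, I) = 18 - 498/(I*K) (o(K, I) = 18 - 498/(K*I) = 18 - 498/(I*K))
(o(-241, 551) - 12896) - 113154 = ((18 - 498/(551*(-241))) - 12896) - 113154 = ((18 - 498*1/551*(-1/241)) - 12896) - 113154 = ((18 + 498/132791) - 12896) - 113154 = (2390736/132791 - 12896) - 113154 = -1710082000/132791 - 113154 = -16735914814/132791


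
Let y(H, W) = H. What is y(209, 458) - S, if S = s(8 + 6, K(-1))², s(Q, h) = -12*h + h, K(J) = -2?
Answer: -275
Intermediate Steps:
s(Q, h) = -11*h
S = 484 (S = (-11*(-2))² = 22² = 484)
y(209, 458) - S = 209 - 1*484 = 209 - 484 = -275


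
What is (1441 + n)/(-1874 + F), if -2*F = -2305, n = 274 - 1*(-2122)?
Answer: -2558/481 ≈ -5.3181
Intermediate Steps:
n = 2396 (n = 274 + 2122 = 2396)
F = 2305/2 (F = -½*(-2305) = 2305/2 ≈ 1152.5)
(1441 + n)/(-1874 + F) = (1441 + 2396)/(-1874 + 2305/2) = 3837/(-1443/2) = 3837*(-2/1443) = -2558/481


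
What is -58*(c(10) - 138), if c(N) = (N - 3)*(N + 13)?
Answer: -1334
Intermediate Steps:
c(N) = (-3 + N)*(13 + N)
-58*(c(10) - 138) = -58*((-39 + 10**2 + 10*10) - 138) = -58*((-39 + 100 + 100) - 138) = -58*(161 - 138) = -58*23 = -1334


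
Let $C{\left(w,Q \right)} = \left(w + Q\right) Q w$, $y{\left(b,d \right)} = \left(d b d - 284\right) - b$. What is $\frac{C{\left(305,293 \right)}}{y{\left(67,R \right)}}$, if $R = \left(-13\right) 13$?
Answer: $\frac{2055395}{73586} \approx 27.932$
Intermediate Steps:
$R = -169$
$y{\left(b,d \right)} = -284 - b + b d^{2}$ ($y{\left(b,d \right)} = \left(b d d - 284\right) - b = \left(b d^{2} - 284\right) - b = \left(-284 + b d^{2}\right) - b = -284 - b + b d^{2}$)
$C{\left(w,Q \right)} = Q w \left(Q + w\right)$ ($C{\left(w,Q \right)} = \left(Q + w\right) Q w = Q \left(Q + w\right) w = Q w \left(Q + w\right)$)
$\frac{C{\left(305,293 \right)}}{y{\left(67,R \right)}} = \frac{293 \cdot 305 \left(293 + 305\right)}{-284 - 67 + 67 \left(-169\right)^{2}} = \frac{293 \cdot 305 \cdot 598}{-284 - 67 + 67 \cdot 28561} = \frac{53440270}{-284 - 67 + 1913587} = \frac{53440270}{1913236} = 53440270 \cdot \frac{1}{1913236} = \frac{2055395}{73586}$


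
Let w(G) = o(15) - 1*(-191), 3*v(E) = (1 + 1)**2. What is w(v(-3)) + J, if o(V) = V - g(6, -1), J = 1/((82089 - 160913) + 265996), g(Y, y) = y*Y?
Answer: 39680465/187172 ≈ 212.00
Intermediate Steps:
g(Y, y) = Y*y
v(E) = 4/3 (v(E) = (1 + 1)**2/3 = (1/3)*2**2 = (1/3)*4 = 4/3)
J = 1/187172 (J = 1/(-78824 + 265996) = 1/187172 ≈ 5.3427e-6)
o(V) = 6 + V (o(V) = V - 6*(-1) = V - 1*(-6) = V + 6 = 6 + V)
w(G) = 212 (w(G) = (6 + 15) - 1*(-191) = 21 + 191 = 212)
w(v(-3)) + J = 212 + 1/187172 = 39680465/187172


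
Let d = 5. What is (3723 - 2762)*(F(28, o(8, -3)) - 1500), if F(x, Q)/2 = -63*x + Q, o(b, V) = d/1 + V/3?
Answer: -4824220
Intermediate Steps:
o(b, V) = 5 + V/3 (o(b, V) = 5/1 + V/3 = 5*1 + V*(1/3) = 5 + V/3)
F(x, Q) = -126*x + 2*Q (F(x, Q) = 2*(-63*x + Q) = 2*(Q - 63*x) = -126*x + 2*Q)
(3723 - 2762)*(F(28, o(8, -3)) - 1500) = (3723 - 2762)*((-126*28 + 2*(5 + (1/3)*(-3))) - 1500) = 961*((-3528 + 2*(5 - 1)) - 1500) = 961*((-3528 + 2*4) - 1500) = 961*((-3528 + 8) - 1500) = 961*(-3520 - 1500) = 961*(-5020) = -4824220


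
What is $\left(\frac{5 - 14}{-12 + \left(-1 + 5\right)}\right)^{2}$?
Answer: $\frac{81}{64} \approx 1.2656$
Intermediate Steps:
$\left(\frac{5 - 14}{-12 + \left(-1 + 5\right)}\right)^{2} = \left(- \frac{9}{-12 + 4}\right)^{2} = \left(- \frac{9}{-8}\right)^{2} = \left(\left(-9\right) \left(- \frac{1}{8}\right)\right)^{2} = \left(\frac{9}{8}\right)^{2} = \frac{81}{64}$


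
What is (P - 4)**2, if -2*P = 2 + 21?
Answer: 961/4 ≈ 240.25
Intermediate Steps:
P = -23/2 (P = -(2 + 21)/2 = -1/2*23 = -23/2 ≈ -11.500)
(P - 4)**2 = (-23/2 - 4)**2 = (-31/2)**2 = 961/4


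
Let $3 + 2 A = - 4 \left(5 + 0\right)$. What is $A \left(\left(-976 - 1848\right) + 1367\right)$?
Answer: $\frac{33511}{2} \approx 16756.0$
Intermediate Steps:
$A = - \frac{23}{2}$ ($A = - \frac{3}{2} + \frac{\left(-4\right) \left(5 + 0\right)}{2} = - \frac{3}{2} + \frac{\left(-4\right) 5}{2} = - \frac{3}{2} + \frac{1}{2} \left(-20\right) = - \frac{3}{2} - 10 = - \frac{23}{2} \approx -11.5$)
$A \left(\left(-976 - 1848\right) + 1367\right) = - \frac{23 \left(\left(-976 - 1848\right) + 1367\right)}{2} = - \frac{23 \left(-2824 + 1367\right)}{2} = \left(- \frac{23}{2}\right) \left(-1457\right) = \frac{33511}{2}$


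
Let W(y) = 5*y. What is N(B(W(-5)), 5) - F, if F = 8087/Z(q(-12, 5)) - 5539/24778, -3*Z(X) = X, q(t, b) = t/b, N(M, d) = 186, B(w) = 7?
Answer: -491720721/49556 ≈ -9922.5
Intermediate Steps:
Z(X) = -X/3
F = 500938137/49556 (F = 8087/((-(-4)/5)) - 5539/24778 = 8087/((-(-4)/5)) - 5539*1/24778 = 8087/((-⅓*(-12/5))) - 5539/24778 = 8087/(⅘) - 5539/24778 = 8087*(5/4) - 5539/24778 = 40435/4 - 5539/24778 = 500938137/49556 ≈ 10109.)
N(B(W(-5)), 5) - F = 186 - 1*500938137/49556 = 186 - 500938137/49556 = -491720721/49556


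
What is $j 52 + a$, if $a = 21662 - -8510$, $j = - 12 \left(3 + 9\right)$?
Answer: $22684$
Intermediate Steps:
$j = -144$ ($j = \left(-12\right) 12 = -144$)
$a = 30172$ ($a = 21662 + 8510 = 30172$)
$j 52 + a = \left(-144\right) 52 + 30172 = -7488 + 30172 = 22684$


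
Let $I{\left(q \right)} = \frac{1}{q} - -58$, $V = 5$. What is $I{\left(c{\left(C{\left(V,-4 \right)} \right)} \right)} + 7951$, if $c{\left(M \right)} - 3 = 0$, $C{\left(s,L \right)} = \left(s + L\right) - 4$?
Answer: $\frac{24028}{3} \approx 8009.3$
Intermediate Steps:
$C{\left(s,L \right)} = -4 + L + s$ ($C{\left(s,L \right)} = \left(L + s\right) - 4 = -4 + L + s$)
$c{\left(M \right)} = 3$ ($c{\left(M \right)} = 3 + 0 = 3$)
$I{\left(q \right)} = 58 + \frac{1}{q}$ ($I{\left(q \right)} = \frac{1}{q} + 58 = 58 + \frac{1}{q}$)
$I{\left(c{\left(C{\left(V,-4 \right)} \right)} \right)} + 7951 = \left(58 + \frac{1}{3}\right) + 7951 = \frac{175}{3} + 7951 = \frac{24028}{3}$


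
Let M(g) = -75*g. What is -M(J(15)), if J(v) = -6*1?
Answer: -450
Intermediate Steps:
J(v) = -6
-M(J(15)) = -(-75)*(-6) = -1*450 = -450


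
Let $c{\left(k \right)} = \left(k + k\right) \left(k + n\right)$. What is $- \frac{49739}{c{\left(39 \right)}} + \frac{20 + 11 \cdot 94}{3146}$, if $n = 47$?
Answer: $- \frac{5746487}{811668} \approx -7.0798$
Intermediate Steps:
$c{\left(k \right)} = 2 k \left(47 + k\right)$ ($c{\left(k \right)} = \left(k + k\right) \left(k + 47\right) = 2 k \left(47 + k\right)$)
$- \frac{49739}{c{\left(39 \right)}} + \frac{20 + 11 \cdot 94}{3146} = - \frac{49739}{2 \cdot 39 \left(47 + 39\right)} + \frac{20 + 11 \cdot 94}{3146} = - \frac{49739}{2 \cdot 39 \cdot 86} + \left(20 + 1034\right) \frac{1}{3146} = - \frac{49739}{6708} + 1054 \cdot \frac{1}{3146} = \left(-49739\right) \frac{1}{6708} + \frac{527}{1573} = - \frac{49739}{6708} + \frac{527}{1573} = - \frac{5746487}{811668}$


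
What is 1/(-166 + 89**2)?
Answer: 1/7755 ≈ 0.00012895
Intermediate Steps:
1/(-166 + 89**2) = 1/(-166 + 7921) = 1/7755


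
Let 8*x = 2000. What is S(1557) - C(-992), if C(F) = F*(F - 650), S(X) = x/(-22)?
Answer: -17917629/11 ≈ -1.6289e+6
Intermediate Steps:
x = 250 (x = (1/8)*2000 = 250)
S(X) = -125/11 (S(X) = 250/(-22) = 250*(-1/22) = -125/11)
C(F) = F*(-650 + F)
S(1557) - C(-992) = -125/11 - (-992)*(-650 - 992) = -125/11 - (-992)*(-1642) = -125/11 - 1*1628864 = -125/11 - 1628864 = -17917629/11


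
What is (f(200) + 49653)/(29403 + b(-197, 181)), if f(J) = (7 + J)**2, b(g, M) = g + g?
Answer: 92502/29009 ≈ 3.1887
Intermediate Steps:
b(g, M) = 2*g
(f(200) + 49653)/(29403 + b(-197, 181)) = ((7 + 200)**2 + 49653)/(29403 + 2*(-197)) = (207**2 + 49653)/(29403 - 394) = (42849 + 49653)/29009 = 92502*(1/29009) = 92502/29009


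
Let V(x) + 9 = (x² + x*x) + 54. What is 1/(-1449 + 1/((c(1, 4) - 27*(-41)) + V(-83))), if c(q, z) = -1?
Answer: -14929/21632120 ≈ -0.00069013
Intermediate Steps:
V(x) = 45 + 2*x² (V(x) = -9 + ((x² + x*x) + 54) = -9 + ((x² + x²) + 54) = -9 + (2*x² + 54) = -9 + (54 + 2*x²) = 45 + 2*x²)
1/(-1449 + 1/((c(1, 4) - 27*(-41)) + V(-83))) = 1/(-1449 + 1/((-1 - 27*(-41)) + (45 + 2*(-83)²))) = 1/(-1449 + 1/((-1 + 1107) + (45 + 2*6889))) = 1/(-1449 + 1/(1106 + (45 + 13778))) = 1/(-1449 + 1/(1106 + 13823)) = 1/(-1449 + 1/14929) = 1/(-21632120/14929) = -14929/21632120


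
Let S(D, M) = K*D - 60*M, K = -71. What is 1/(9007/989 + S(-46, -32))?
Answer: 989/5137961 ≈ 0.00019249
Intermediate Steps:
S(D, M) = -71*D - 60*M
1/(9007/989 + S(-46, -32)) = 1/(9007/989 + (-71*(-46) - 60*(-32))) = 1/(9007*(1/989) + (3266 + 1920)) = 1/(9007/989 + 5186) = 1/(5137961/989) = 989/5137961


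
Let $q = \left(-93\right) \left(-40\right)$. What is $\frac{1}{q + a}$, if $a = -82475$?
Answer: $- \frac{1}{78755} \approx -1.2698 \cdot 10^{-5}$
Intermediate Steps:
$q = 3720$
$\frac{1}{q + a} = \frac{1}{3720 - 82475} = \frac{1}{-78755} = - \frac{1}{78755}$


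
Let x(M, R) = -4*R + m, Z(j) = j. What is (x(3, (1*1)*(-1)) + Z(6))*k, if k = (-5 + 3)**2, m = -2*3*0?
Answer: 40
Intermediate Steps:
m = 0 (m = -6*0 = 0)
x(M, R) = -4*R (x(M, R) = -4*R + 0 = -4*R)
k = 4 (k = (-2)**2 = 4)
(x(3, (1*1)*(-1)) + Z(6))*k = (-4*1*1*(-1) + 6)*4 = (-4*(-1) + 6)*4 = (4 + 6)*4 = 10*4 = 40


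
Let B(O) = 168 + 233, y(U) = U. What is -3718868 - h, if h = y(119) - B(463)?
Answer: -3718586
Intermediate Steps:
B(O) = 401
h = -282 (h = 119 - 1*401 = 119 - 401 = -282)
-3718868 - h = -3718868 - 1*(-282) = -3718868 + 282 = -3718586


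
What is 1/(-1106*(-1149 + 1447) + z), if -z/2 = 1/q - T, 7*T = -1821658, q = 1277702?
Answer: -4471957/3801439433639 ≈ -1.1764e-6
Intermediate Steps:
T = -1821658/7 (T = (⅐)*(-1821658) = -1821658/7 ≈ -2.6024e+5)
z = -2327536069923/4471957 (z = -2*(1/1277702 - 1*(-1821658/7)) = -2*(1/1277702 + 1821658/7) = -2*2327536069923/8943914 = -2327536069923/4471957 ≈ -5.2047e+5)
1/(-1106*(-1149 + 1447) + z) = 1/(-1106*(-1149 + 1447) - 2327536069923/4471957) = 1/(-1106*298 - 2327536069923/4471957) = 1/(-329588 - 2327536069923/4471957) = 1/(-3801439433639/4471957) = -4471957/3801439433639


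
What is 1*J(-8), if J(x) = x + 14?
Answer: 6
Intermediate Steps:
J(x) = 14 + x
1*J(-8) = 1*(14 - 8) = 1*6 = 6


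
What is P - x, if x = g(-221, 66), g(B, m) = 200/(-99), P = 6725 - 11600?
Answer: -482425/99 ≈ -4873.0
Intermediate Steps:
P = -4875
g(B, m) = -200/99 (g(B, m) = 200*(-1/99) = -200/99)
x = -200/99 ≈ -2.0202
P - x = -4875 - 1*(-200/99) = -4875 + 200/99 = -482425/99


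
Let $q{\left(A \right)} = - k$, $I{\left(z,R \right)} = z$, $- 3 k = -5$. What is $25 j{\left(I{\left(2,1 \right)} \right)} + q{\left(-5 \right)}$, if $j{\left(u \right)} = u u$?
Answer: $\frac{295}{3} \approx 98.333$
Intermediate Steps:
$k = \frac{5}{3}$ ($k = \left(- \frac{1}{3}\right) \left(-5\right) = \frac{5}{3} \approx 1.6667$)
$q{\left(A \right)} = - \frac{5}{3}$ ($q{\left(A \right)} = \left(-1\right) \frac{5}{3} = - \frac{5}{3}$)
$j{\left(u \right)} = u^{2}$
$25 j{\left(I{\left(2,1 \right)} \right)} + q{\left(-5 \right)} = 25 \cdot 2^{2} - \frac{5}{3} = 25 \cdot 4 - \frac{5}{3} = 100 - \frac{5}{3} = \frac{295}{3}$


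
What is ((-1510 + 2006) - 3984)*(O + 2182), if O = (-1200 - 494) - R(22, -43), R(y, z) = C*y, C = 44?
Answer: 1674240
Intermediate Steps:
R(y, z) = 44*y
O = -2662 (O = (-1200 - 494) - 44*22 = -1694 - 1*968 = -1694 - 968 = -2662)
((-1510 + 2006) - 3984)*(O + 2182) = ((-1510 + 2006) - 3984)*(-2662 + 2182) = (496 - 3984)*(-480) = -3488*(-480) = 1674240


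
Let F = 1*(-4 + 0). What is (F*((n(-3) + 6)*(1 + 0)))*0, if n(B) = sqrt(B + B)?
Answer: 0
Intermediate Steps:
n(B) = sqrt(2)*sqrt(B) (n(B) = sqrt(2*B) = sqrt(2)*sqrt(B))
F = -4 (F = 1*(-4) = -4)
(F*((n(-3) + 6)*(1 + 0)))*0 = -4*(sqrt(2)*sqrt(-3) + 6)*(1 + 0)*0 = -4*(sqrt(2)*(I*sqrt(3)) + 6)*0 = -4*(I*sqrt(6) + 6)*0 = -4*(6 + I*sqrt(6))*0 = (-24 - 4*I*sqrt(6))*0 = 0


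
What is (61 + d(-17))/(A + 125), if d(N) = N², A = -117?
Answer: 175/4 ≈ 43.750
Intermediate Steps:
(61 + d(-17))/(A + 125) = (61 + (-17)²)/(-117 + 125) = (61 + 289)/8 = 350*(⅛) = 175/4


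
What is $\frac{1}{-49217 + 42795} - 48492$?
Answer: $- \frac{311415625}{6422} \approx -48492.0$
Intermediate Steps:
$\frac{1}{-49217 + 42795} - 48492 = \frac{1}{-6422} - 48492 = - \frac{1}{6422} - 48492 = - \frac{311415625}{6422}$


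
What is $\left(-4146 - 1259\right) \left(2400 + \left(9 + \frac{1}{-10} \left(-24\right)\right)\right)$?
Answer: $-13033617$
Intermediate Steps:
$\left(-4146 - 1259\right) \left(2400 + \left(9 + \frac{1}{-10} \left(-24\right)\right)\right) = - 5405 \left(2400 + \left(9 - - \frac{12}{5}\right)\right) = - 5405 \left(2400 + \left(9 + \frac{12}{5}\right)\right) = - 5405 \left(2400 + \frac{57}{5}\right) = \left(-5405\right) \frac{12057}{5} = -13033617$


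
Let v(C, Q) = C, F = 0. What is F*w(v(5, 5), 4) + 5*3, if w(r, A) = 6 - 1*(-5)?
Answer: 15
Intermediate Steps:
w(r, A) = 11 (w(r, A) = 6 + 5 = 11)
F*w(v(5, 5), 4) + 5*3 = 0*11 + 5*3 = 0 + 15 = 15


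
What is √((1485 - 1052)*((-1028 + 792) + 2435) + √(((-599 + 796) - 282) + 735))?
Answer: √(952167 + 5*√26) ≈ 975.80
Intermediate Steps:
√((1485 - 1052)*((-1028 + 792) + 2435) + √(((-599 + 796) - 282) + 735)) = √(433*(-236 + 2435) + √((197 - 282) + 735)) = √(433*2199 + √(-85 + 735)) = √(952167 + √650) = √(952167 + 5*√26)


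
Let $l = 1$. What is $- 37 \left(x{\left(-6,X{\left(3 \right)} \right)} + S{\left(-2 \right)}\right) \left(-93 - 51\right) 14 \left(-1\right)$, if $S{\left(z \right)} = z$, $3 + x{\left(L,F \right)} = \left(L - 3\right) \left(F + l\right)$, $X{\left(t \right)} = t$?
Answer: $3058272$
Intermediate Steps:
$x{\left(L,F \right)} = -3 + \left(1 + F\right) \left(-3 + L\right)$ ($x{\left(L,F \right)} = -3 + \left(L - 3\right) \left(F + 1\right) = -3 + \left(-3 + L\right) \left(1 + F\right) = -3 + \left(1 + F\right) \left(-3 + L\right)$)
$- 37 \left(x{\left(-6,X{\left(3 \right)} \right)} + S{\left(-2 \right)}\right) \left(-93 - 51\right) 14 \left(-1\right) = - 37 \left(\left(-6 - 6 - 9 + 3 \left(-6\right)\right) - 2\right) \left(-93 - 51\right) 14 \left(-1\right) = - 37 \left(\left(-6 - 6 - 9 - 18\right) - 2\right) \left(-144\right) \left(-14\right) = - 37 \left(-39 - 2\right) \left(-144\right) \left(-14\right) = - 37 \left(\left(-41\right) \left(-144\right)\right) \left(-14\right) = \left(-37\right) 5904 \left(-14\right) = \left(-218448\right) \left(-14\right) = 3058272$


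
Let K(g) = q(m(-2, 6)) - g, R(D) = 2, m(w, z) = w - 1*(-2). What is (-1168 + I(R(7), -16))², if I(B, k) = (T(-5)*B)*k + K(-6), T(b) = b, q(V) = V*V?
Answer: 1004004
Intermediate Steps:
m(w, z) = 2 + w (m(w, z) = w + 2 = 2 + w)
q(V) = V²
K(g) = -g (K(g) = (2 - 2)² - g = 0² - g = 0 - g = -g)
I(B, k) = 6 - 5*B*k (I(B, k) = (-5*B)*k - 1*(-6) = -5*B*k + 6 = 6 - 5*B*k)
(-1168 + I(R(7), -16))² = (-1168 + (6 - 5*2*(-16)))² = (-1168 + (6 + 160))² = (-1168 + 166)² = (-1002)² = 1004004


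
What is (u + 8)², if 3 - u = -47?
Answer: 3364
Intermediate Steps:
u = 50 (u = 3 - 1*(-47) = 3 + 47 = 50)
(u + 8)² = (50 + 8)² = 58² = 3364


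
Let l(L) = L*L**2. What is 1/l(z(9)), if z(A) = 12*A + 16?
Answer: 1/1906624 ≈ 5.2449e-7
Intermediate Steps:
z(A) = 16 + 12*A
l(L) = L**3
1/l(z(9)) = 1/((16 + 12*9)**3) = 1/((16 + 108)**3) = 1/(124**3) = 1/1906624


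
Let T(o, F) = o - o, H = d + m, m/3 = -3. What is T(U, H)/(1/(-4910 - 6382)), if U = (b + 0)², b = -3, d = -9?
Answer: 0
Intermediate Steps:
m = -9 (m = 3*(-3) = -9)
U = 9 (U = (-3 + 0)² = (-3)² = 9)
H = -18 (H = -9 - 9 = -18)
T(o, F) = 0
T(U, H)/(1/(-4910 - 6382)) = 0/(1/(-4910 - 6382)) = 0/(1/(-11292)) = 0/(-1/11292) = 0*(-11292) = 0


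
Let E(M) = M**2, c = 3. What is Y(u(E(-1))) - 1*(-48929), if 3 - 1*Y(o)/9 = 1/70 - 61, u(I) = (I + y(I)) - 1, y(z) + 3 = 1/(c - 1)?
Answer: 3465341/70 ≈ 49505.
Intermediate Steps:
y(z) = -5/2 (y(z) = -3 + 1/(3 - 1) = -3 + 1/2 = -5/2)
u(I) = -7/2 + I (u(I) = (I - 5/2) - 1 = (-5/2 + I) - 1 = -7/2 + I)
Y(o) = 40311/70 (Y(o) = 27 - 9*(1/70 - 61) = 27 - 9*(-4269/70) = 27 + 38421/70 = 40311/70)
Y(u(E(-1))) - 1*(-48929) = 40311/70 - 1*(-48929) = 40311/70 + 48929 = 3465341/70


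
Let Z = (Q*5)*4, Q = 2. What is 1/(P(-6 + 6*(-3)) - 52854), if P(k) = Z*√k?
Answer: -8809/465597286 - 20*I*√6/698395929 ≈ -1.892e-5 - 7.0146e-8*I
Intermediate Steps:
Z = 40 (Z = (2*5)*4 = 10*4 = 40)
P(k) = 40*√k
1/(P(-6 + 6*(-3)) - 52854) = 1/(40*√(-6 + 6*(-3)) - 52854) = 1/(40*√(-6 - 18) - 52854) = 1/(40*√(-24) - 52854) = 1/(40*(2*I*√6) - 52854) = 1/(80*I*√6 - 52854) = 1/(-52854 + 80*I*√6)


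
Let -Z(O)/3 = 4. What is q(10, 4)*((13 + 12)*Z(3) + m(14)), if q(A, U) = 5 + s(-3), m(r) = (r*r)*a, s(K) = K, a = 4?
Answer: 968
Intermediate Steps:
Z(O) = -12 (Z(O) = -3*4 = -12)
m(r) = 4*r² (m(r) = (r*r)*4 = r²*4 = 4*r²)
q(A, U) = 2 (q(A, U) = 5 - 3 = 2)
q(10, 4)*((13 + 12)*Z(3) + m(14)) = 2*((13 + 12)*(-12) + 4*14²) = 2*(25*(-12) + 4*196) = 2*(-300 + 784) = 2*484 = 968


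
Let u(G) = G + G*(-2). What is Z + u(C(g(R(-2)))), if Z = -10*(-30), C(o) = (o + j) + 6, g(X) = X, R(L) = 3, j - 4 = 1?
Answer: 286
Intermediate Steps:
j = 5 (j = 4 + 1 = 5)
C(o) = 11 + o (C(o) = (o + 5) + 6 = (5 + o) + 6 = 11 + o)
u(G) = -G (u(G) = G - 2*G = -G)
Z = 300
Z + u(C(g(R(-2)))) = 300 - (11 + 3) = 300 - 1*14 = 300 - 14 = 286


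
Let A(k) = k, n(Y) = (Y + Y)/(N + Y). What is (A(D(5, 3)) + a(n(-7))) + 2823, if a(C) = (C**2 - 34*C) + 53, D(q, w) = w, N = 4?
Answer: 24679/9 ≈ 2742.1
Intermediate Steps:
n(Y) = 2*Y/(4 + Y) (n(Y) = (Y + Y)/(4 + Y) = (2*Y)/(4 + Y) = 2*Y/(4 + Y))
a(C) = 53 + C**2 - 34*C
(A(D(5, 3)) + a(n(-7))) + 2823 = (3 + (53 + (2*(-7)/(4 - 7))**2 - 68*(-7)/(4 - 7))) + 2823 = (3 + (53 + (2*(-7)/(-3))**2 - 68*(-7)/(-3))) + 2823 = (3 + (53 + (2*(-7)*(-1/3))**2 - 68*(-7)*(-1)/3)) + 2823 = (3 + (53 + (14/3)**2 - 34*14/3)) + 2823 = (3 + (53 + 196/9 - 476/3)) + 2823 = (3 - 755/9) + 2823 = -728/9 + 2823 = 24679/9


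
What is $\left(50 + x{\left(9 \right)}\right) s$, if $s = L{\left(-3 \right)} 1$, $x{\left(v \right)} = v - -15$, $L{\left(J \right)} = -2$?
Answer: $-148$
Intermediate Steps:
$x{\left(v \right)} = 15 + v$ ($x{\left(v \right)} = v + 15 = 15 + v$)
$s = -2$ ($s = \left(-2\right) 1 = -2$)
$\left(50 + x{\left(9 \right)}\right) s = \left(50 + \left(15 + 9\right)\right) \left(-2\right) = \left(50 + 24\right) \left(-2\right) = 74 \left(-2\right) = -148$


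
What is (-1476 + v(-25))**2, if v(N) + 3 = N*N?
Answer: 729316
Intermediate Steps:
v(N) = -3 + N**2 (v(N) = -3 + N*N = -3 + N**2)
(-1476 + v(-25))**2 = (-1476 + (-3 + (-25)**2))**2 = (-1476 + (-3 + 625))**2 = (-1476 + 622)**2 = (-854)**2 = 729316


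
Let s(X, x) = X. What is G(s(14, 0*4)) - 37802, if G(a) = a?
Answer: -37788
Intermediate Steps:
G(s(14, 0*4)) - 37802 = 14 - 37802 = -37788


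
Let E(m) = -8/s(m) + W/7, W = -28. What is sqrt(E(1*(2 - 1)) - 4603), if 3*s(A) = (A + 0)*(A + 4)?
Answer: I*sqrt(115295)/5 ≈ 67.91*I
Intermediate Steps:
s(A) = A*(4 + A)/3 (s(A) = ((A + 0)*(A + 4))/3 = (A*(4 + A))/3 = A*(4 + A)/3)
E(m) = -4 - 24/(m*(4 + m)) (E(m) = -8*3/(m*(4 + m)) - 28/7 = -24/(m*(4 + m)) - 28*1/7 = -24/(m*(4 + m)) - 4 = -4 - 24/(m*(4 + m)))
sqrt(E(1*(2 - 1)) - 4603) = sqrt(4*(-6 - 1*(2 - 1)*(4 + 1*(2 - 1)))/(((1*(2 - 1)))*(4 + 1*(2 - 1))) - 4603) = sqrt(4*(-6 - 1*1*(4 + 1*1))/(((1*1))*(4 + 1*1)) - 4603) = sqrt(4*(-6 - 1*1*(4 + 1))/(1*(4 + 1)) - 4603) = sqrt(4*1*(-6 - 1*1*5)/5 - 4603) = sqrt(4*1*(1/5)*(-6 - 5) - 4603) = sqrt(4*1*(1/5)*(-11) - 4603) = sqrt(-44/5 - 4603) = sqrt(-23059/5) = I*sqrt(115295)/5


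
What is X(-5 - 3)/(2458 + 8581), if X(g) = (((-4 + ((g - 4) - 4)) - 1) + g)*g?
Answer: 232/11039 ≈ 0.021016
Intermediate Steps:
X(g) = g*(-13 + 2*g) (X(g) = (((-4 + ((-4 + g) - 4)) - 1) + g)*g = (((-4 + (-8 + g)) - 1) + g)*g = (((-12 + g) - 1) + g)*g = ((-13 + g) + g)*g = (-13 + 2*g)*g = g*(-13 + 2*g))
X(-5 - 3)/(2458 + 8581) = ((-5 - 3)*(-13 + 2*(-5 - 3)))/(2458 + 8581) = -8*(-13 + 2*(-8))/11039 = -8*(-13 - 16)*(1/11039) = -8*(-29)*(1/11039) = 232*(1/11039) = 232/11039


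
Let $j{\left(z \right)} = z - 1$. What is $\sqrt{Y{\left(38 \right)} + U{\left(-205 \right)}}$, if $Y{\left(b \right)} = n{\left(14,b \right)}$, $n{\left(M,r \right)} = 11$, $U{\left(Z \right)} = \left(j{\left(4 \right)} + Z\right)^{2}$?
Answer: $3 \sqrt{4535} \approx 202.03$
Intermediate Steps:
$j{\left(z \right)} = -1 + z$
$U{\left(Z \right)} = \left(3 + Z\right)^{2}$ ($U{\left(Z \right)} = \left(\left(-1 + 4\right) + Z\right)^{2} = \left(3 + Z\right)^{2}$)
$Y{\left(b \right)} = 11$
$\sqrt{Y{\left(38 \right)} + U{\left(-205 \right)}} = \sqrt{11 + \left(3 - 205\right)^{2}} = \sqrt{11 + \left(-202\right)^{2}} = \sqrt{11 + 40804} = \sqrt{40815} = 3 \sqrt{4535}$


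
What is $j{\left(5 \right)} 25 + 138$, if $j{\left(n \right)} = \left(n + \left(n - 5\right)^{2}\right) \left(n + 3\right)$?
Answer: $1138$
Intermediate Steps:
$j{\left(n \right)} = \left(3 + n\right) \left(n + \left(-5 + n\right)^{2}\right)$ ($j{\left(n \right)} = \left(n + \left(-5 + n\right)^{2}\right) \left(3 + n\right) = \left(3 + n\right) \left(n + \left(-5 + n\right)^{2}\right)$)
$j{\left(5 \right)} 25 + 138 = \left(75 + 5^{3} - 6 \cdot 5^{2} - 10\right) 25 + 138 = \left(75 + 125 - 150 - 10\right) 25 + 138 = 40 \cdot 25 + 138 = 1000 + 138 = 1138$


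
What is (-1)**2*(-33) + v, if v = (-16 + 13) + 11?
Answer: -25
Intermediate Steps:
v = 8 (v = -3 + 11 = 8)
(-1)**2*(-33) + v = (-1)**2*(-33) + 8 = 1*(-33) + 8 = -33 + 8 = -25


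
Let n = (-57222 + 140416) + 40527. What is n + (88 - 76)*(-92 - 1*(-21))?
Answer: 122869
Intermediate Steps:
n = 123721 (n = 83194 + 40527 = 123721)
n + (88 - 76)*(-92 - 1*(-21)) = 123721 + (88 - 76)*(-92 - 1*(-21)) = 123721 + 12*(-92 + 21) = 123721 + 12*(-71) = 123721 - 852 = 122869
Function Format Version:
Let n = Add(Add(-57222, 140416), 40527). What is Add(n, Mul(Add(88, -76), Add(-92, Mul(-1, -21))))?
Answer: 122869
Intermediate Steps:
n = 123721 (n = Add(83194, 40527) = 123721)
Add(n, Mul(Add(88, -76), Add(-92, Mul(-1, -21)))) = Add(123721, Mul(Add(88, -76), Add(-92, Mul(-1, -21)))) = Add(123721, Mul(12, Add(-92, 21))) = Add(123721, Mul(12, -71)) = Add(123721, -852) = 122869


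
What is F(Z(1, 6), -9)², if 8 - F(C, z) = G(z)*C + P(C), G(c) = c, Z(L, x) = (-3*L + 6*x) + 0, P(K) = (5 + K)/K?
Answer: 100540729/1089 ≈ 92324.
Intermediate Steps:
P(K) = (5 + K)/K
Z(L, x) = -3*L + 6*x
F(C, z) = 8 - C*z - (5 + C)/C (F(C, z) = 8 - (z*C + (5 + C)/C) = 8 - (C*z + (5 + C)/C) = 8 + (-C*z - (5 + C)/C) = 8 - C*z - (5 + C)/C)
F(Z(1, 6), -9)² = (7 - 5/(-3*1 + 6*6) - 1*(-3*1 + 6*6)*(-9))² = (7 - 5/(-3 + 36) - 1*(-3 + 36)*(-9))² = (7 - 5/33 - 1*33*(-9))² = (7 - 5*1/33 + 297)² = (7 - 5/33 + 297)² = (10027/33)² = 100540729/1089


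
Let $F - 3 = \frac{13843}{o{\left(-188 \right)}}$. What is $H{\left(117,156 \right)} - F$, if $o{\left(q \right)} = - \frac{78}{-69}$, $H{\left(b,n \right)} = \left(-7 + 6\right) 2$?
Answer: $- \frac{318519}{26} \approx -12251.0$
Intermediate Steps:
$H{\left(b,n \right)} = -2$ ($H{\left(b,n \right)} = \left(-1\right) 2 = -2$)
$o{\left(q \right)} = \frac{26}{23}$ ($o{\left(q \right)} = \left(-78\right) \left(- \frac{1}{69}\right) = \frac{26}{23}$)
$F = \frac{318467}{26}$ ($F = 3 + \frac{13843}{\frac{26}{23}} = 3 + 13843 \cdot \frac{23}{26} = 3 + \frac{318389}{26} = \frac{318467}{26} \approx 12249.0$)
$H{\left(117,156 \right)} - F = -2 - \frac{318467}{26} = - \frac{318519}{26}$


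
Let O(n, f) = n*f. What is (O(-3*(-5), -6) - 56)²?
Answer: 21316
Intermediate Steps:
O(n, f) = f*n
(O(-3*(-5), -6) - 56)² = (-(-18)*(-5) - 56)² = (-6*15 - 56)² = (-90 - 56)² = (-146)² = 21316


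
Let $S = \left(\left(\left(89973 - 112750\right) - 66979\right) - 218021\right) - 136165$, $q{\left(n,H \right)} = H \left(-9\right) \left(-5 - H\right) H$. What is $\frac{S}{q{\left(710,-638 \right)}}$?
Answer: $\frac{221971}{1159464834} \approx 0.00019144$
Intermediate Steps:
$q{\left(n,H \right)} = - 9 H^{2} \left(-5 - H\right)$ ($q{\left(n,H \right)} = - 9 H H \left(-5 - H\right) = - 9 H^{2} \left(-5 - H\right)$)
$S = -443942$ ($S = \left(\left(-22777 - 66979\right) - 218021\right) - 136165 = \left(-89756 - 218021\right) - 136165 = -307777 - 136165 = -443942$)
$\frac{S}{q{\left(710,-638 \right)}} = - \frac{443942}{9 \left(-638\right)^{2} \left(5 - 638\right)} = - \frac{443942}{9 \cdot 407044 \left(-633\right)} = - \frac{443942}{-2318929668} = \left(-443942\right) \left(- \frac{1}{2318929668}\right) = \frac{221971}{1159464834}$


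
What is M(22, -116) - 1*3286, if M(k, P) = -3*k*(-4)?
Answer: -3022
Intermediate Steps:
M(k, P) = 12*k
M(22, -116) - 1*3286 = 12*22 - 1*3286 = 264 - 3286 = -3022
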